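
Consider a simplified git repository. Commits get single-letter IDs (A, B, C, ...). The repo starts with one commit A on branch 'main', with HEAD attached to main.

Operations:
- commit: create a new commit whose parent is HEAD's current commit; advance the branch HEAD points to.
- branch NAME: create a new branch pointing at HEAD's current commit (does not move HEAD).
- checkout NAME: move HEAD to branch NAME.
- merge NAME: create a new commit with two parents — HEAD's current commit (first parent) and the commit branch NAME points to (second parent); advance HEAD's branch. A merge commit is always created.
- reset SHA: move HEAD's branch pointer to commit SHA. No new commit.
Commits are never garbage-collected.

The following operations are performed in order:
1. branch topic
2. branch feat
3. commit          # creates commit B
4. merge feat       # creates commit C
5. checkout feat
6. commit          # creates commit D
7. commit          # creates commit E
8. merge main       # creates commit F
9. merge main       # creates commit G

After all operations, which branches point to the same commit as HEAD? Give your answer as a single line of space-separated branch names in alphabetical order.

Answer: feat

Derivation:
After op 1 (branch): HEAD=main@A [main=A topic=A]
After op 2 (branch): HEAD=main@A [feat=A main=A topic=A]
After op 3 (commit): HEAD=main@B [feat=A main=B topic=A]
After op 4 (merge): HEAD=main@C [feat=A main=C topic=A]
After op 5 (checkout): HEAD=feat@A [feat=A main=C topic=A]
After op 6 (commit): HEAD=feat@D [feat=D main=C topic=A]
After op 7 (commit): HEAD=feat@E [feat=E main=C topic=A]
After op 8 (merge): HEAD=feat@F [feat=F main=C topic=A]
After op 9 (merge): HEAD=feat@G [feat=G main=C topic=A]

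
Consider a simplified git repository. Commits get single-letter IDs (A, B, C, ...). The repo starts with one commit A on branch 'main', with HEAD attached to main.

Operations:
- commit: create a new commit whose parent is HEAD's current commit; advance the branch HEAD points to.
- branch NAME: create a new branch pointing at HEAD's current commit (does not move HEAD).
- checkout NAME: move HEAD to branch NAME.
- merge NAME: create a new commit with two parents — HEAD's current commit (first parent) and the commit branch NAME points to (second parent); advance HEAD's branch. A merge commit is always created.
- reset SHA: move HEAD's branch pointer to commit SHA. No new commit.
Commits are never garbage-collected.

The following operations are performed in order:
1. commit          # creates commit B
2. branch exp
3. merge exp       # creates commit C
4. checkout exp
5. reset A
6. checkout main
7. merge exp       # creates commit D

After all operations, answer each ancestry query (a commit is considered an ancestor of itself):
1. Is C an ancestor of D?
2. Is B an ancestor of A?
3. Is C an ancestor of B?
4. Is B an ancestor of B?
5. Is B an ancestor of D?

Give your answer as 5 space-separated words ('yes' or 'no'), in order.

Answer: yes no no yes yes

Derivation:
After op 1 (commit): HEAD=main@B [main=B]
After op 2 (branch): HEAD=main@B [exp=B main=B]
After op 3 (merge): HEAD=main@C [exp=B main=C]
After op 4 (checkout): HEAD=exp@B [exp=B main=C]
After op 5 (reset): HEAD=exp@A [exp=A main=C]
After op 6 (checkout): HEAD=main@C [exp=A main=C]
After op 7 (merge): HEAD=main@D [exp=A main=D]
ancestors(D) = {A,B,C,D}; C in? yes
ancestors(A) = {A}; B in? no
ancestors(B) = {A,B}; C in? no
ancestors(B) = {A,B}; B in? yes
ancestors(D) = {A,B,C,D}; B in? yes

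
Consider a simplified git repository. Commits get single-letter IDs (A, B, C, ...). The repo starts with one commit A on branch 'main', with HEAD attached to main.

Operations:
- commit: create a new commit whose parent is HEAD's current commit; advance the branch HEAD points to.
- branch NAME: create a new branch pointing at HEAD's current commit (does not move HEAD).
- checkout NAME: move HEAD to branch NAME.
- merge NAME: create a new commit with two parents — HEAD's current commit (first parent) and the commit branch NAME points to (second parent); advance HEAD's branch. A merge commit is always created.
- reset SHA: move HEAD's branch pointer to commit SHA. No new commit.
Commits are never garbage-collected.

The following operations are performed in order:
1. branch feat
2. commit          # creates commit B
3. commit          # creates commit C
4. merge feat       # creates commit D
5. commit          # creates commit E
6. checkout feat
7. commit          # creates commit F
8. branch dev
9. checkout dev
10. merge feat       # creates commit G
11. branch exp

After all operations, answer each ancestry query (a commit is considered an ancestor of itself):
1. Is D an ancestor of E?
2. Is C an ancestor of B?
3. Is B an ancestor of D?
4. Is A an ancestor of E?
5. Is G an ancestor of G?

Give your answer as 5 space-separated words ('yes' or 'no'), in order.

After op 1 (branch): HEAD=main@A [feat=A main=A]
After op 2 (commit): HEAD=main@B [feat=A main=B]
After op 3 (commit): HEAD=main@C [feat=A main=C]
After op 4 (merge): HEAD=main@D [feat=A main=D]
After op 5 (commit): HEAD=main@E [feat=A main=E]
After op 6 (checkout): HEAD=feat@A [feat=A main=E]
After op 7 (commit): HEAD=feat@F [feat=F main=E]
After op 8 (branch): HEAD=feat@F [dev=F feat=F main=E]
After op 9 (checkout): HEAD=dev@F [dev=F feat=F main=E]
After op 10 (merge): HEAD=dev@G [dev=G feat=F main=E]
After op 11 (branch): HEAD=dev@G [dev=G exp=G feat=F main=E]
ancestors(E) = {A,B,C,D,E}; D in? yes
ancestors(B) = {A,B}; C in? no
ancestors(D) = {A,B,C,D}; B in? yes
ancestors(E) = {A,B,C,D,E}; A in? yes
ancestors(G) = {A,F,G}; G in? yes

Answer: yes no yes yes yes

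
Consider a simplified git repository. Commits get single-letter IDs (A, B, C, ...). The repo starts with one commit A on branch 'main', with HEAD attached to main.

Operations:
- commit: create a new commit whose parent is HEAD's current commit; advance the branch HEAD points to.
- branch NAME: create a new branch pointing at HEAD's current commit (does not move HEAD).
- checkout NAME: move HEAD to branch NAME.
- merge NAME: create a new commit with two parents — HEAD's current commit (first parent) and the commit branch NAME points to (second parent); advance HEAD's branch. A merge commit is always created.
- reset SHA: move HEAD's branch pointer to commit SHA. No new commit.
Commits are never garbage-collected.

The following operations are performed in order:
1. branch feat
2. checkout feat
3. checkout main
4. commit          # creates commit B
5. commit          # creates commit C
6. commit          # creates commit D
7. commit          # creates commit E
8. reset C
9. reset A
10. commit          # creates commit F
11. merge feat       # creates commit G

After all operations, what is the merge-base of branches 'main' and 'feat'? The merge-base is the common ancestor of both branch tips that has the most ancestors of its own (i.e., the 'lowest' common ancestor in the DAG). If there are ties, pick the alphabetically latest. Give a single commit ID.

Answer: A

Derivation:
After op 1 (branch): HEAD=main@A [feat=A main=A]
After op 2 (checkout): HEAD=feat@A [feat=A main=A]
After op 3 (checkout): HEAD=main@A [feat=A main=A]
After op 4 (commit): HEAD=main@B [feat=A main=B]
After op 5 (commit): HEAD=main@C [feat=A main=C]
After op 6 (commit): HEAD=main@D [feat=A main=D]
After op 7 (commit): HEAD=main@E [feat=A main=E]
After op 8 (reset): HEAD=main@C [feat=A main=C]
After op 9 (reset): HEAD=main@A [feat=A main=A]
After op 10 (commit): HEAD=main@F [feat=A main=F]
After op 11 (merge): HEAD=main@G [feat=A main=G]
ancestors(main=G): ['A', 'F', 'G']
ancestors(feat=A): ['A']
common: ['A']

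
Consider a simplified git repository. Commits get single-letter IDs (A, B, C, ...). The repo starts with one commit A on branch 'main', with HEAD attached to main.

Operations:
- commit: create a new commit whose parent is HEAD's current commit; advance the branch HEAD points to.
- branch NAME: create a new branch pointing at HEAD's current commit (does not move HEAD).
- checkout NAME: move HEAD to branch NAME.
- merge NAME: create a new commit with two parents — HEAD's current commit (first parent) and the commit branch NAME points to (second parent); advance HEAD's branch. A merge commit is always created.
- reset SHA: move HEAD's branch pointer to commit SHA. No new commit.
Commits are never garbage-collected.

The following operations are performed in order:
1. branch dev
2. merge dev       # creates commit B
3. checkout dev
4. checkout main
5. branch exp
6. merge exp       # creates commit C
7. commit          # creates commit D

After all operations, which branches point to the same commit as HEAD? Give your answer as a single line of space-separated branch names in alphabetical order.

After op 1 (branch): HEAD=main@A [dev=A main=A]
After op 2 (merge): HEAD=main@B [dev=A main=B]
After op 3 (checkout): HEAD=dev@A [dev=A main=B]
After op 4 (checkout): HEAD=main@B [dev=A main=B]
After op 5 (branch): HEAD=main@B [dev=A exp=B main=B]
After op 6 (merge): HEAD=main@C [dev=A exp=B main=C]
After op 7 (commit): HEAD=main@D [dev=A exp=B main=D]

Answer: main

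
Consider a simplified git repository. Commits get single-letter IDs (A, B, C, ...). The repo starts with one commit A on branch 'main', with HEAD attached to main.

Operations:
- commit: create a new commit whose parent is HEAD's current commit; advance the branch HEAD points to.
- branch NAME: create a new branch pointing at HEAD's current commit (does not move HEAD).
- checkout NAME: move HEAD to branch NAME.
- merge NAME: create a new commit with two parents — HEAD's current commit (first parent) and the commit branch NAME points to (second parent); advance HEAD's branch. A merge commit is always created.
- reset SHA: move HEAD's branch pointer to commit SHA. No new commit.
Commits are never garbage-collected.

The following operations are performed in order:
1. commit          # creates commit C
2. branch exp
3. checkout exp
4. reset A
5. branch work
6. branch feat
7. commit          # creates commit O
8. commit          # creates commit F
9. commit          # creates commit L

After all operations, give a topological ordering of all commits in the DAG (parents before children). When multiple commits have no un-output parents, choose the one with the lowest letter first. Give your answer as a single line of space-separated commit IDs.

After op 1 (commit): HEAD=main@C [main=C]
After op 2 (branch): HEAD=main@C [exp=C main=C]
After op 3 (checkout): HEAD=exp@C [exp=C main=C]
After op 4 (reset): HEAD=exp@A [exp=A main=C]
After op 5 (branch): HEAD=exp@A [exp=A main=C work=A]
After op 6 (branch): HEAD=exp@A [exp=A feat=A main=C work=A]
After op 7 (commit): HEAD=exp@O [exp=O feat=A main=C work=A]
After op 8 (commit): HEAD=exp@F [exp=F feat=A main=C work=A]
After op 9 (commit): HEAD=exp@L [exp=L feat=A main=C work=A]
commit A: parents=[]
commit C: parents=['A']
commit F: parents=['O']
commit L: parents=['F']
commit O: parents=['A']

Answer: A C O F L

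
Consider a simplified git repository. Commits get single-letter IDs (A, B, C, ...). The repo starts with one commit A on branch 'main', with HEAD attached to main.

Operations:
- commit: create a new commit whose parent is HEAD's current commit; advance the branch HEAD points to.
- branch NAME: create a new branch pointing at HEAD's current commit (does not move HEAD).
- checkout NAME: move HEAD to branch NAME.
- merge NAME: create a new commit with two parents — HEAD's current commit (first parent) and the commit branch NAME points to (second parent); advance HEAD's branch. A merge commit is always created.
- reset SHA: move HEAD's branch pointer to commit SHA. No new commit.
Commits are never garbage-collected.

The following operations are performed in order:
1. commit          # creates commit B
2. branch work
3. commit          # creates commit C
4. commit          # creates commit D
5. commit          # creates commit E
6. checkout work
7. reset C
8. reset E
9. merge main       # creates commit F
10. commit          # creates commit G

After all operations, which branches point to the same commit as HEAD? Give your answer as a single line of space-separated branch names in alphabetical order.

Answer: work

Derivation:
After op 1 (commit): HEAD=main@B [main=B]
After op 2 (branch): HEAD=main@B [main=B work=B]
After op 3 (commit): HEAD=main@C [main=C work=B]
After op 4 (commit): HEAD=main@D [main=D work=B]
After op 5 (commit): HEAD=main@E [main=E work=B]
After op 6 (checkout): HEAD=work@B [main=E work=B]
After op 7 (reset): HEAD=work@C [main=E work=C]
After op 8 (reset): HEAD=work@E [main=E work=E]
After op 9 (merge): HEAD=work@F [main=E work=F]
After op 10 (commit): HEAD=work@G [main=E work=G]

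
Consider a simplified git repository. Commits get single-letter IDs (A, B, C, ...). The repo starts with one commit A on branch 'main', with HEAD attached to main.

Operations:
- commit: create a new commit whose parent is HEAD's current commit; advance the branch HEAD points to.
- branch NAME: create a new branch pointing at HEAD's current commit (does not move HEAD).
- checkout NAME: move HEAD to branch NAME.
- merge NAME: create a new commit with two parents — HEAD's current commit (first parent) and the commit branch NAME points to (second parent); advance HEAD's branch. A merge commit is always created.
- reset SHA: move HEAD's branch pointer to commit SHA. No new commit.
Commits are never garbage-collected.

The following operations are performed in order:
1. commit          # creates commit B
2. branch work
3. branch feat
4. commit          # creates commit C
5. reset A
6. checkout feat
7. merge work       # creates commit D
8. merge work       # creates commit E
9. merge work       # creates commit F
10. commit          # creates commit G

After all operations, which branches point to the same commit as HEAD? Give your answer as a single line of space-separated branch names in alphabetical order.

After op 1 (commit): HEAD=main@B [main=B]
After op 2 (branch): HEAD=main@B [main=B work=B]
After op 3 (branch): HEAD=main@B [feat=B main=B work=B]
After op 4 (commit): HEAD=main@C [feat=B main=C work=B]
After op 5 (reset): HEAD=main@A [feat=B main=A work=B]
After op 6 (checkout): HEAD=feat@B [feat=B main=A work=B]
After op 7 (merge): HEAD=feat@D [feat=D main=A work=B]
After op 8 (merge): HEAD=feat@E [feat=E main=A work=B]
After op 9 (merge): HEAD=feat@F [feat=F main=A work=B]
After op 10 (commit): HEAD=feat@G [feat=G main=A work=B]

Answer: feat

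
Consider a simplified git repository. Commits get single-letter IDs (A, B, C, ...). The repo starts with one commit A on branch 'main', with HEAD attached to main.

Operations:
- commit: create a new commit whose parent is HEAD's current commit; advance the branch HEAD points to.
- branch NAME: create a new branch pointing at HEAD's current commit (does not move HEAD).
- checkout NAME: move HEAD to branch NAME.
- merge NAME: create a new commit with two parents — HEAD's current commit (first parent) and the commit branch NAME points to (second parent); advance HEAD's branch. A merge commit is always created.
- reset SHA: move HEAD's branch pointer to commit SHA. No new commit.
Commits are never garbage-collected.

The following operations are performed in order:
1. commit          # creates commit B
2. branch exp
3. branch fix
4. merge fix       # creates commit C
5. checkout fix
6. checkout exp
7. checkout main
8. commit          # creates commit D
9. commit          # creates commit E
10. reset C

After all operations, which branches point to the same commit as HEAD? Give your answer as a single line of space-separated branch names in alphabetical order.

After op 1 (commit): HEAD=main@B [main=B]
After op 2 (branch): HEAD=main@B [exp=B main=B]
After op 3 (branch): HEAD=main@B [exp=B fix=B main=B]
After op 4 (merge): HEAD=main@C [exp=B fix=B main=C]
After op 5 (checkout): HEAD=fix@B [exp=B fix=B main=C]
After op 6 (checkout): HEAD=exp@B [exp=B fix=B main=C]
After op 7 (checkout): HEAD=main@C [exp=B fix=B main=C]
After op 8 (commit): HEAD=main@D [exp=B fix=B main=D]
After op 9 (commit): HEAD=main@E [exp=B fix=B main=E]
After op 10 (reset): HEAD=main@C [exp=B fix=B main=C]

Answer: main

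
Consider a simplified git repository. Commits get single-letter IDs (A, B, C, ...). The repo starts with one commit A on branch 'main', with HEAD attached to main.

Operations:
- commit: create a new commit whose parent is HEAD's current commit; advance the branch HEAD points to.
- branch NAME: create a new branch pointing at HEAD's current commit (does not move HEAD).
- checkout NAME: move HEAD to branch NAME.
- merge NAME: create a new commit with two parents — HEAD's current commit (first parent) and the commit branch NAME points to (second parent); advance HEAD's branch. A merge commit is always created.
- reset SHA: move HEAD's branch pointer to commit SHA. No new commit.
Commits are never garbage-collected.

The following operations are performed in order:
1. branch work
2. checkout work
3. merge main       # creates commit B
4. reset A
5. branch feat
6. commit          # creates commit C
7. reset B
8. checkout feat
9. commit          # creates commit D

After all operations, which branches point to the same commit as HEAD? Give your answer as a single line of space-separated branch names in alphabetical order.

After op 1 (branch): HEAD=main@A [main=A work=A]
After op 2 (checkout): HEAD=work@A [main=A work=A]
After op 3 (merge): HEAD=work@B [main=A work=B]
After op 4 (reset): HEAD=work@A [main=A work=A]
After op 5 (branch): HEAD=work@A [feat=A main=A work=A]
After op 6 (commit): HEAD=work@C [feat=A main=A work=C]
After op 7 (reset): HEAD=work@B [feat=A main=A work=B]
After op 8 (checkout): HEAD=feat@A [feat=A main=A work=B]
After op 9 (commit): HEAD=feat@D [feat=D main=A work=B]

Answer: feat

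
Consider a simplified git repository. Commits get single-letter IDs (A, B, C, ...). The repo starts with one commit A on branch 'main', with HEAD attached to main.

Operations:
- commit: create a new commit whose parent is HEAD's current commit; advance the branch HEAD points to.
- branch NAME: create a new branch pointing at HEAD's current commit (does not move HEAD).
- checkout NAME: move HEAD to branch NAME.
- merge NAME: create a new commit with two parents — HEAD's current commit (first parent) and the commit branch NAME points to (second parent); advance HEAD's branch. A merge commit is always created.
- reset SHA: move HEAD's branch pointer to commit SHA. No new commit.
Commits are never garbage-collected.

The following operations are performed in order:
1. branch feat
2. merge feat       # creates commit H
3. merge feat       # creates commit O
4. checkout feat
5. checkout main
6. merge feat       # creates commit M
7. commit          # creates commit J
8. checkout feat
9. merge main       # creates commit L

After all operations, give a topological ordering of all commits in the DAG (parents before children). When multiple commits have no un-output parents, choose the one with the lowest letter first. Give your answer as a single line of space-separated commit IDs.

After op 1 (branch): HEAD=main@A [feat=A main=A]
After op 2 (merge): HEAD=main@H [feat=A main=H]
After op 3 (merge): HEAD=main@O [feat=A main=O]
After op 4 (checkout): HEAD=feat@A [feat=A main=O]
After op 5 (checkout): HEAD=main@O [feat=A main=O]
After op 6 (merge): HEAD=main@M [feat=A main=M]
After op 7 (commit): HEAD=main@J [feat=A main=J]
After op 8 (checkout): HEAD=feat@A [feat=A main=J]
After op 9 (merge): HEAD=feat@L [feat=L main=J]
commit A: parents=[]
commit H: parents=['A', 'A']
commit J: parents=['M']
commit L: parents=['A', 'J']
commit M: parents=['O', 'A']
commit O: parents=['H', 'A']

Answer: A H O M J L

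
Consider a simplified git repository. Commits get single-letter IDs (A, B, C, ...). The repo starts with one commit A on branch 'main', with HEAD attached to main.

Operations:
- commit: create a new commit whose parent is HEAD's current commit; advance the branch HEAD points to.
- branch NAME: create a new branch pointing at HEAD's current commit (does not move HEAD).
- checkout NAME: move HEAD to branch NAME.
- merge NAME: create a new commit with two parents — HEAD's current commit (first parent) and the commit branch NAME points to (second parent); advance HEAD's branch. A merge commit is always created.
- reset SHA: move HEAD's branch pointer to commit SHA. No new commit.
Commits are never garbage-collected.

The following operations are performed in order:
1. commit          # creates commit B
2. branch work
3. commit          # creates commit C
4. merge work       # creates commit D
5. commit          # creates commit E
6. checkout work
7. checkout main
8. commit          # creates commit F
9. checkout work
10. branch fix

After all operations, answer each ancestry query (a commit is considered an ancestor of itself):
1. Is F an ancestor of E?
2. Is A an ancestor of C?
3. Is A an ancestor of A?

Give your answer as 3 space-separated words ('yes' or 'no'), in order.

After op 1 (commit): HEAD=main@B [main=B]
After op 2 (branch): HEAD=main@B [main=B work=B]
After op 3 (commit): HEAD=main@C [main=C work=B]
After op 4 (merge): HEAD=main@D [main=D work=B]
After op 5 (commit): HEAD=main@E [main=E work=B]
After op 6 (checkout): HEAD=work@B [main=E work=B]
After op 7 (checkout): HEAD=main@E [main=E work=B]
After op 8 (commit): HEAD=main@F [main=F work=B]
After op 9 (checkout): HEAD=work@B [main=F work=B]
After op 10 (branch): HEAD=work@B [fix=B main=F work=B]
ancestors(E) = {A,B,C,D,E}; F in? no
ancestors(C) = {A,B,C}; A in? yes
ancestors(A) = {A}; A in? yes

Answer: no yes yes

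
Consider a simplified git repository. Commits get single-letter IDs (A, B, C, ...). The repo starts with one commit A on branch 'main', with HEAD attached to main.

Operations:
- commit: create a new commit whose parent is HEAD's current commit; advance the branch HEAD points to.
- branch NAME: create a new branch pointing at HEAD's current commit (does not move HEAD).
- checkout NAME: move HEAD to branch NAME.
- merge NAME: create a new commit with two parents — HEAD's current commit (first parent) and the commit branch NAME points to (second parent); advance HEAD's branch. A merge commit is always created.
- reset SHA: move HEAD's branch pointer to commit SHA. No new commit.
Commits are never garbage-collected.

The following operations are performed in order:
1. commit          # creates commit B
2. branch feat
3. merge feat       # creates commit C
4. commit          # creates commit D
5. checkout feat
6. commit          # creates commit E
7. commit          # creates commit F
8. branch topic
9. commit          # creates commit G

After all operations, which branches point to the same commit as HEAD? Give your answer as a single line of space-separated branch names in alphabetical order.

Answer: feat

Derivation:
After op 1 (commit): HEAD=main@B [main=B]
After op 2 (branch): HEAD=main@B [feat=B main=B]
After op 3 (merge): HEAD=main@C [feat=B main=C]
After op 4 (commit): HEAD=main@D [feat=B main=D]
After op 5 (checkout): HEAD=feat@B [feat=B main=D]
After op 6 (commit): HEAD=feat@E [feat=E main=D]
After op 7 (commit): HEAD=feat@F [feat=F main=D]
After op 8 (branch): HEAD=feat@F [feat=F main=D topic=F]
After op 9 (commit): HEAD=feat@G [feat=G main=D topic=F]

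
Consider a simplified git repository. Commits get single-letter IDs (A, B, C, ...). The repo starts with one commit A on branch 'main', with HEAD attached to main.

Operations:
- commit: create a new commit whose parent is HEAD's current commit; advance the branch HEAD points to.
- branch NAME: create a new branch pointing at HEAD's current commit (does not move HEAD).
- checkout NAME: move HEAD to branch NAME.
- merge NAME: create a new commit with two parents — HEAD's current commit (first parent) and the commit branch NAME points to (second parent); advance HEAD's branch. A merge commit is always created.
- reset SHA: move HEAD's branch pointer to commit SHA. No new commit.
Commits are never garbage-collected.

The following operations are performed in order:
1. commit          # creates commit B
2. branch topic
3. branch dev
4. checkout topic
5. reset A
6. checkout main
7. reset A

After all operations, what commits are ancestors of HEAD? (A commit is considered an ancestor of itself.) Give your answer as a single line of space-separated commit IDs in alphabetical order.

Answer: A

Derivation:
After op 1 (commit): HEAD=main@B [main=B]
After op 2 (branch): HEAD=main@B [main=B topic=B]
After op 3 (branch): HEAD=main@B [dev=B main=B topic=B]
After op 4 (checkout): HEAD=topic@B [dev=B main=B topic=B]
After op 5 (reset): HEAD=topic@A [dev=B main=B topic=A]
After op 6 (checkout): HEAD=main@B [dev=B main=B topic=A]
After op 7 (reset): HEAD=main@A [dev=B main=A topic=A]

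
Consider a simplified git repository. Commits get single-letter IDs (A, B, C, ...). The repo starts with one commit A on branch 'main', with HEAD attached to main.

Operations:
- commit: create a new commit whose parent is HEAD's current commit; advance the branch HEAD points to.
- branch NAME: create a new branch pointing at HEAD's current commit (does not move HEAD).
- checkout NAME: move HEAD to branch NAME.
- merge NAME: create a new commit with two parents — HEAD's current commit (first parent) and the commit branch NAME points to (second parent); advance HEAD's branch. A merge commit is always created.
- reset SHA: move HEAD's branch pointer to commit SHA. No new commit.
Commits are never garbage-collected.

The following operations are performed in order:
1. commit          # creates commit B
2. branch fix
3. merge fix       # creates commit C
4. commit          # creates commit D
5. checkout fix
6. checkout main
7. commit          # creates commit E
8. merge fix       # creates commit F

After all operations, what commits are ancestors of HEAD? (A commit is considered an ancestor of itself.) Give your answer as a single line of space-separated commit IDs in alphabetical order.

After op 1 (commit): HEAD=main@B [main=B]
After op 2 (branch): HEAD=main@B [fix=B main=B]
After op 3 (merge): HEAD=main@C [fix=B main=C]
After op 4 (commit): HEAD=main@D [fix=B main=D]
After op 5 (checkout): HEAD=fix@B [fix=B main=D]
After op 6 (checkout): HEAD=main@D [fix=B main=D]
After op 7 (commit): HEAD=main@E [fix=B main=E]
After op 8 (merge): HEAD=main@F [fix=B main=F]

Answer: A B C D E F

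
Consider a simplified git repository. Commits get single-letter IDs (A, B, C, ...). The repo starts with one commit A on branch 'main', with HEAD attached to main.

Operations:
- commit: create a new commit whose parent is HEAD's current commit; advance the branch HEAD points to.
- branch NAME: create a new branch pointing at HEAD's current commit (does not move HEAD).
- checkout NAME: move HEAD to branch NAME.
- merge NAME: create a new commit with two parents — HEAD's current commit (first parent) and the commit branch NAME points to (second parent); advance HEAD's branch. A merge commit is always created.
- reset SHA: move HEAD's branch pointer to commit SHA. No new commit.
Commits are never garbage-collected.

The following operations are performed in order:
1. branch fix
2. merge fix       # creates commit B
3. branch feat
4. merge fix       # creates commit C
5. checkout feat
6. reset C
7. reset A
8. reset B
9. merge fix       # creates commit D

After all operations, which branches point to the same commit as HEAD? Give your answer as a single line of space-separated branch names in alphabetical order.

After op 1 (branch): HEAD=main@A [fix=A main=A]
After op 2 (merge): HEAD=main@B [fix=A main=B]
After op 3 (branch): HEAD=main@B [feat=B fix=A main=B]
After op 4 (merge): HEAD=main@C [feat=B fix=A main=C]
After op 5 (checkout): HEAD=feat@B [feat=B fix=A main=C]
After op 6 (reset): HEAD=feat@C [feat=C fix=A main=C]
After op 7 (reset): HEAD=feat@A [feat=A fix=A main=C]
After op 8 (reset): HEAD=feat@B [feat=B fix=A main=C]
After op 9 (merge): HEAD=feat@D [feat=D fix=A main=C]

Answer: feat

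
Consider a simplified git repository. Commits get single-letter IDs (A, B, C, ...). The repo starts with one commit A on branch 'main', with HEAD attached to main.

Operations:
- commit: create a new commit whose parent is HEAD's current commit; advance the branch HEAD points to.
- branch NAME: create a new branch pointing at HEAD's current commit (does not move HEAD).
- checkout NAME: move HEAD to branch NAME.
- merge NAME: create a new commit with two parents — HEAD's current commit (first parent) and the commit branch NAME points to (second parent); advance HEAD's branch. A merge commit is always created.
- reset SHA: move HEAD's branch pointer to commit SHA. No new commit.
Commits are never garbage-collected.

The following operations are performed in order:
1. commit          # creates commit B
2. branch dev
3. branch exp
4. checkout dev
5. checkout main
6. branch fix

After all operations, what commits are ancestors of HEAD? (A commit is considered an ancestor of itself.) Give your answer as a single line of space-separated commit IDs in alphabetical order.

After op 1 (commit): HEAD=main@B [main=B]
After op 2 (branch): HEAD=main@B [dev=B main=B]
After op 3 (branch): HEAD=main@B [dev=B exp=B main=B]
After op 4 (checkout): HEAD=dev@B [dev=B exp=B main=B]
After op 5 (checkout): HEAD=main@B [dev=B exp=B main=B]
After op 6 (branch): HEAD=main@B [dev=B exp=B fix=B main=B]

Answer: A B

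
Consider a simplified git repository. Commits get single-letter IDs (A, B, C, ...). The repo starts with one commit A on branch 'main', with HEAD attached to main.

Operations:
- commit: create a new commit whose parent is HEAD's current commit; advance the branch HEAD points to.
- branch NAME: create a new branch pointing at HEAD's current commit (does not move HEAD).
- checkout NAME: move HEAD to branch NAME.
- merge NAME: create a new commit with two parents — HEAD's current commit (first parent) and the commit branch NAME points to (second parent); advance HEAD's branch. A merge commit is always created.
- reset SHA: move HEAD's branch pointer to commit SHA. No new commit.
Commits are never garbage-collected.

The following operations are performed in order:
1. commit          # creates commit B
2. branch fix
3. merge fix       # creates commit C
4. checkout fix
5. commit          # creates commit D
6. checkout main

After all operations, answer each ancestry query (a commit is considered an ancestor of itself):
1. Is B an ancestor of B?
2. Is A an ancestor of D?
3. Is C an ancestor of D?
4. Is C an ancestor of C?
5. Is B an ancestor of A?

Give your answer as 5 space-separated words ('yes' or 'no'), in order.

After op 1 (commit): HEAD=main@B [main=B]
After op 2 (branch): HEAD=main@B [fix=B main=B]
After op 3 (merge): HEAD=main@C [fix=B main=C]
After op 4 (checkout): HEAD=fix@B [fix=B main=C]
After op 5 (commit): HEAD=fix@D [fix=D main=C]
After op 6 (checkout): HEAD=main@C [fix=D main=C]
ancestors(B) = {A,B}; B in? yes
ancestors(D) = {A,B,D}; A in? yes
ancestors(D) = {A,B,D}; C in? no
ancestors(C) = {A,B,C}; C in? yes
ancestors(A) = {A}; B in? no

Answer: yes yes no yes no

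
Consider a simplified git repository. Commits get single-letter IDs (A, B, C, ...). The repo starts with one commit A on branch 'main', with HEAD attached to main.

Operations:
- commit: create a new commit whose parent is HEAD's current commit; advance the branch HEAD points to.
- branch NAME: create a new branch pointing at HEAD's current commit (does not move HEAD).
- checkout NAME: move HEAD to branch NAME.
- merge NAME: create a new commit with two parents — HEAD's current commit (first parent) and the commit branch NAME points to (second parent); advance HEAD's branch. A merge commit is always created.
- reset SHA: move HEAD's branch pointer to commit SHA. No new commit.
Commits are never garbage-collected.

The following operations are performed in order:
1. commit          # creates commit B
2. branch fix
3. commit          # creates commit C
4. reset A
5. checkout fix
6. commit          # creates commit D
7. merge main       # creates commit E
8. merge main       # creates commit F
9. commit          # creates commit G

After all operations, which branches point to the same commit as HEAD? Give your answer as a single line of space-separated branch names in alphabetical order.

After op 1 (commit): HEAD=main@B [main=B]
After op 2 (branch): HEAD=main@B [fix=B main=B]
After op 3 (commit): HEAD=main@C [fix=B main=C]
After op 4 (reset): HEAD=main@A [fix=B main=A]
After op 5 (checkout): HEAD=fix@B [fix=B main=A]
After op 6 (commit): HEAD=fix@D [fix=D main=A]
After op 7 (merge): HEAD=fix@E [fix=E main=A]
After op 8 (merge): HEAD=fix@F [fix=F main=A]
After op 9 (commit): HEAD=fix@G [fix=G main=A]

Answer: fix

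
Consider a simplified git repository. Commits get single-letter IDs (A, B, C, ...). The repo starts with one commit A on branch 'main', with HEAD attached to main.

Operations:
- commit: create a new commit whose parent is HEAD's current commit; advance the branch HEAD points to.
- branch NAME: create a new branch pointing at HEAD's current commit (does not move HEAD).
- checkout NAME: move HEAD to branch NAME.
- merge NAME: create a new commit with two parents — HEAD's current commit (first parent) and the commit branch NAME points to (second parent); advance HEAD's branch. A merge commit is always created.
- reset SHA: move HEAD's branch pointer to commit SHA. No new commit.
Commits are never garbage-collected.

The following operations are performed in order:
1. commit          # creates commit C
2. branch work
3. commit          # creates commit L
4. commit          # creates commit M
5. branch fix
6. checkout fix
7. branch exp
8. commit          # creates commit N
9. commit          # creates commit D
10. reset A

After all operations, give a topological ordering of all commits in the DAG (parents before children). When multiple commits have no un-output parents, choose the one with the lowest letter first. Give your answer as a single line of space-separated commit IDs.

Answer: A C L M N D

Derivation:
After op 1 (commit): HEAD=main@C [main=C]
After op 2 (branch): HEAD=main@C [main=C work=C]
After op 3 (commit): HEAD=main@L [main=L work=C]
After op 4 (commit): HEAD=main@M [main=M work=C]
After op 5 (branch): HEAD=main@M [fix=M main=M work=C]
After op 6 (checkout): HEAD=fix@M [fix=M main=M work=C]
After op 7 (branch): HEAD=fix@M [exp=M fix=M main=M work=C]
After op 8 (commit): HEAD=fix@N [exp=M fix=N main=M work=C]
After op 9 (commit): HEAD=fix@D [exp=M fix=D main=M work=C]
After op 10 (reset): HEAD=fix@A [exp=M fix=A main=M work=C]
commit A: parents=[]
commit C: parents=['A']
commit D: parents=['N']
commit L: parents=['C']
commit M: parents=['L']
commit N: parents=['M']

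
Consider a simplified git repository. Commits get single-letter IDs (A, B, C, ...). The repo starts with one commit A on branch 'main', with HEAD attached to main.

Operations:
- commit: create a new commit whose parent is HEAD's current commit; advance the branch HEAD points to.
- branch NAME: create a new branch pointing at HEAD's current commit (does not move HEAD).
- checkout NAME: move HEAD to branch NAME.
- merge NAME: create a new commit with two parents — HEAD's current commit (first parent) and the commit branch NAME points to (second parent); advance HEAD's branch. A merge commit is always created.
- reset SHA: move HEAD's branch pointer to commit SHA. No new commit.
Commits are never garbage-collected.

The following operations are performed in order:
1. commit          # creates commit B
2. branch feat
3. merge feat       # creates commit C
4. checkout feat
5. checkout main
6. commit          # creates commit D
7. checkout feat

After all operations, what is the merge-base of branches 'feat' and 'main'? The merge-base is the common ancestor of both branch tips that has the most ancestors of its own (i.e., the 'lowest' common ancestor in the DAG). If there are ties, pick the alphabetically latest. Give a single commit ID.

Answer: B

Derivation:
After op 1 (commit): HEAD=main@B [main=B]
After op 2 (branch): HEAD=main@B [feat=B main=B]
After op 3 (merge): HEAD=main@C [feat=B main=C]
After op 4 (checkout): HEAD=feat@B [feat=B main=C]
After op 5 (checkout): HEAD=main@C [feat=B main=C]
After op 6 (commit): HEAD=main@D [feat=B main=D]
After op 7 (checkout): HEAD=feat@B [feat=B main=D]
ancestors(feat=B): ['A', 'B']
ancestors(main=D): ['A', 'B', 'C', 'D']
common: ['A', 'B']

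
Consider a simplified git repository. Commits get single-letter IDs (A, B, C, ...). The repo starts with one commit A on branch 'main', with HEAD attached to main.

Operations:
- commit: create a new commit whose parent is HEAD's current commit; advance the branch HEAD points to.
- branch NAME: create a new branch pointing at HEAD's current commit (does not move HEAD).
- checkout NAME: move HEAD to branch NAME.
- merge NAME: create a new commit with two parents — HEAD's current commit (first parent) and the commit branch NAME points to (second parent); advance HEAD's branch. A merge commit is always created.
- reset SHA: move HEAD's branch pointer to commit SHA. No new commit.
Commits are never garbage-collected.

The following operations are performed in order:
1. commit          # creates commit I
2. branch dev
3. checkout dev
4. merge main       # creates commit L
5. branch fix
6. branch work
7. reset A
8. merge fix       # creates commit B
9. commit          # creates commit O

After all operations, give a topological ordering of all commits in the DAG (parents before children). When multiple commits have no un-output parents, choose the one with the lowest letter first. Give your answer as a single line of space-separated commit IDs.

After op 1 (commit): HEAD=main@I [main=I]
After op 2 (branch): HEAD=main@I [dev=I main=I]
After op 3 (checkout): HEAD=dev@I [dev=I main=I]
After op 4 (merge): HEAD=dev@L [dev=L main=I]
After op 5 (branch): HEAD=dev@L [dev=L fix=L main=I]
After op 6 (branch): HEAD=dev@L [dev=L fix=L main=I work=L]
After op 7 (reset): HEAD=dev@A [dev=A fix=L main=I work=L]
After op 8 (merge): HEAD=dev@B [dev=B fix=L main=I work=L]
After op 9 (commit): HEAD=dev@O [dev=O fix=L main=I work=L]
commit A: parents=[]
commit B: parents=['A', 'L']
commit I: parents=['A']
commit L: parents=['I', 'I']
commit O: parents=['B']

Answer: A I L B O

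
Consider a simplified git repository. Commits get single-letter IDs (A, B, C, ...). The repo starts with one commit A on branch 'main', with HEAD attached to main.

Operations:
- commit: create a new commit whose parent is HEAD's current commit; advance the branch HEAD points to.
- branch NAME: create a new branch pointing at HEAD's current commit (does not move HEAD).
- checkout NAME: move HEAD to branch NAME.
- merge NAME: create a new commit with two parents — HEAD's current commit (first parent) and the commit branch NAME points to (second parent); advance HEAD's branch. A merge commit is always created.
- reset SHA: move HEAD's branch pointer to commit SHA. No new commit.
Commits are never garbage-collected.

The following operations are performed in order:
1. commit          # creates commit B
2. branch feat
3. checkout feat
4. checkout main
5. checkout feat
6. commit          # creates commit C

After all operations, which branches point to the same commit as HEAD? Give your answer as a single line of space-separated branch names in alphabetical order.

Answer: feat

Derivation:
After op 1 (commit): HEAD=main@B [main=B]
After op 2 (branch): HEAD=main@B [feat=B main=B]
After op 3 (checkout): HEAD=feat@B [feat=B main=B]
After op 4 (checkout): HEAD=main@B [feat=B main=B]
After op 5 (checkout): HEAD=feat@B [feat=B main=B]
After op 6 (commit): HEAD=feat@C [feat=C main=B]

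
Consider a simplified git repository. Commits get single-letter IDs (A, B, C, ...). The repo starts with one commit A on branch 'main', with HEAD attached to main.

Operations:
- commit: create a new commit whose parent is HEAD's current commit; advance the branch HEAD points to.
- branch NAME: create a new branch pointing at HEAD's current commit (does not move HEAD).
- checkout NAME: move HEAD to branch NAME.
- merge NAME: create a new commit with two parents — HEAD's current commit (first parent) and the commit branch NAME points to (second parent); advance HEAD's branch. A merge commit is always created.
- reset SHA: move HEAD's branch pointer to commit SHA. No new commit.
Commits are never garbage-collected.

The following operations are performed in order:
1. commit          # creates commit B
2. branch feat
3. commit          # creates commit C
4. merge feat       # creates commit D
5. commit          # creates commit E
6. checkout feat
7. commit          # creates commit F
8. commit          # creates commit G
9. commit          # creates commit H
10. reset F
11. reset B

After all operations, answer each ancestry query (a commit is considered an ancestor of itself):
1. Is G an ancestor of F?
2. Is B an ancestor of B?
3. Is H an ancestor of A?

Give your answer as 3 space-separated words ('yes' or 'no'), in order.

After op 1 (commit): HEAD=main@B [main=B]
After op 2 (branch): HEAD=main@B [feat=B main=B]
After op 3 (commit): HEAD=main@C [feat=B main=C]
After op 4 (merge): HEAD=main@D [feat=B main=D]
After op 5 (commit): HEAD=main@E [feat=B main=E]
After op 6 (checkout): HEAD=feat@B [feat=B main=E]
After op 7 (commit): HEAD=feat@F [feat=F main=E]
After op 8 (commit): HEAD=feat@G [feat=G main=E]
After op 9 (commit): HEAD=feat@H [feat=H main=E]
After op 10 (reset): HEAD=feat@F [feat=F main=E]
After op 11 (reset): HEAD=feat@B [feat=B main=E]
ancestors(F) = {A,B,F}; G in? no
ancestors(B) = {A,B}; B in? yes
ancestors(A) = {A}; H in? no

Answer: no yes no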